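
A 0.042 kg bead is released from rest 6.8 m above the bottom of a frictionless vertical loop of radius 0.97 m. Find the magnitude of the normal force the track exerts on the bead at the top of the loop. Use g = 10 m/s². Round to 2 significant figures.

Energy from release to top (height 2r): mgh = ½mv_top² + mg(2r)
v_top² = 2g(h − 2r) = 2(10)(6.8 − 1.940) = 97.200 m²/s²
At the top, both N and weight point toward the centre: N + mg = mv_top²/r
N = m(v_top²/r − g) = 0.042(97.200/0.97 − 10) = 3.789 N

N = 3.8 N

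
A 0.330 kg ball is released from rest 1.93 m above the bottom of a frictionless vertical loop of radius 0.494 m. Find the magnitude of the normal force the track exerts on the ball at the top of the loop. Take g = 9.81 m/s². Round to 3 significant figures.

N = 9.11 N

Energy from release to top (height 2r): mgh = ½mv_top² + mg(2r)
v_top² = 2g(h − 2r) = 2(9.81)(1.93 − 0.9880) = 18.482 m²/s²
At the top, both N and weight point toward the centre: N + mg = mv_top²/r
N = m(v_top²/r − g) = 0.330(18.482/0.494 − 9.81) = 9.109 N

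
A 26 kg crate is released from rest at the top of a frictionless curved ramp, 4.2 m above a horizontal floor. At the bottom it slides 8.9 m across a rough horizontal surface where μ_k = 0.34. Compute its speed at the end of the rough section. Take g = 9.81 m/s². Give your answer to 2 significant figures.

v = 4.8 m/s

Energy bookkeeping (friction removes W_f = μ_k N d):
mgh = ½mv² + μ_k m g d
W_f = μ_k mg d = (0.34)(26)(9.81)(8.9) = 771.8 J
½mv² = mgh − W_f = 1071.3 − 771.8 = 299.44 J
v = √(2 × 299.44/26) = 4.799 m/s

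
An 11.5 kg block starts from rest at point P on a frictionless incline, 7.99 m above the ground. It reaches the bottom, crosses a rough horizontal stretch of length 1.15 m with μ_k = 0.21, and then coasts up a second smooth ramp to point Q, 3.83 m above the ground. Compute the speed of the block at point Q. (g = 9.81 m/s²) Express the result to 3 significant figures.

v = 8.77 m/s

Energy at P: mgh₁ = (11.5)(9.81)(7.99) = 901.39 J
Friction loss: W_f = μ_k mg d = 27.24 J
At Q: ½mv² + mgh₂ = mgh₁ − W_f
½mv² = 901.39 − 27.24 − 432.08 = 442.07 J
v = √(2 × 442.07/11.5) = 8.768 m/s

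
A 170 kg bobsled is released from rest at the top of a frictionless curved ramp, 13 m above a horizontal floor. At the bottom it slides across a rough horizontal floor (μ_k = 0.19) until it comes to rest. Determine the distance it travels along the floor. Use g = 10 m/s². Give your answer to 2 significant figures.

d = 68 m

Energy bookkeeping (friction removes W_f = μ_k N d):
At rest all PE has been dissipated by friction: mgh = μ_k m g d
d = h/μ_k = 13/0.19 = 68.42 m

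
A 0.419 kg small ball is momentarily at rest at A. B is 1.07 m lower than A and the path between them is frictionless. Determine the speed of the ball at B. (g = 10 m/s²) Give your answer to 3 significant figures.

v = 4.63 m/s

Energy conservation between the two points: mgh = ½mv²
The mass cancels from both sides.
v = √(2gh) = √(2 × 10 × 1.07) = √21.400 = 4.626 m/s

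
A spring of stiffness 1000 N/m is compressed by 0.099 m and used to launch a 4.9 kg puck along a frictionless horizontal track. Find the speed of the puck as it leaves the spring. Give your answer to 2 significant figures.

Conservation of energy: ½kx² = ½mv²
v = x√(k/m) = 0.099 × √(1000/4.9) = 1.414 m/s

v = 1.4 m/s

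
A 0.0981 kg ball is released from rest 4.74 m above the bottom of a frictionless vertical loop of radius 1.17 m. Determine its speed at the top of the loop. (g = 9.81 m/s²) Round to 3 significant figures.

v = 6.86 m/s

Energy conservation: mgh = ½mv_top² + mg(2r)
v_top² = 2g(h − 2r) = 2(9.81)(4.74 − 2.340) = 47.09
v_top = 6.862 m/s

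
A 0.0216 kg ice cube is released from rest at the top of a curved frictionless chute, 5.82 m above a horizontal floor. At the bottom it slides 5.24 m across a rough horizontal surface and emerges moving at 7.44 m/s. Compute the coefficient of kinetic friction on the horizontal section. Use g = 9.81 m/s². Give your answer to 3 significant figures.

Energy bookkeeping (friction removes W_f = μ_k N d):
mgh = ½mv² + μ_k m g d
mgh = 1.2332 J; ½mv² = 0.59782 J
W_f = 1.2332 − 0.59782 = 0.6354 J
μ_k = W_f/(mg·d) = 0.6354/(0.2119 × 5.24) = 0.5723

μ_k = 0.572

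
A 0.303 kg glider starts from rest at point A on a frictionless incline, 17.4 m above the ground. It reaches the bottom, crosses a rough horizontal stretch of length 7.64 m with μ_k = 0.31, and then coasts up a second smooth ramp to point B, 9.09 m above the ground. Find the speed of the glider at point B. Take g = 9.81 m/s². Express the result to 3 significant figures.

Energy at A: mgh₁ = (0.303)(9.81)(17.4) = 51.720 J
Friction loss: W_f = μ_k mg d = 7.040 J
At B: ½mv² + mgh₂ = mgh₁ − W_f
½mv² = 51.720 − 7.040 − 27.019 = 17.661 J
v = √(2 × 17.661/0.303) = 10.80 m/s

v = 10.8 m/s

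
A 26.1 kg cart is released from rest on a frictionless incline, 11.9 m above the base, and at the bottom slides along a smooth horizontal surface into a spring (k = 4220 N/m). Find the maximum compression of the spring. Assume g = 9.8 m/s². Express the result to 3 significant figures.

x = 1.20 m

Gravitational PE at the top equals spring PE at max compression: mgh = ½kx²
x = √(2mgh/k) = √(2 × 26.1 × 9.8 × 11.9 / 4220) = 1.201 m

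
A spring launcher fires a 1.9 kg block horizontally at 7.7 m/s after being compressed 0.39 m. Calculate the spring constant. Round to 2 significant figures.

k = 740 N/m

Spring PE at full compression equals KE at release: ½kx² = ½mv²
k = mv²/x² = (1.9)(7.7)²/(0.39)² = 740.6 N/m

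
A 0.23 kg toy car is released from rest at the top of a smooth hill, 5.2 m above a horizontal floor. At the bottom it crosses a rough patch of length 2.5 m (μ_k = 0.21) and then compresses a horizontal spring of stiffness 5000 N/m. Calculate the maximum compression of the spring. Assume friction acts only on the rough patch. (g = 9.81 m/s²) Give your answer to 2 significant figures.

Initial energy: E₁ = mgh = (0.23)(9.81)(5.2) = 11.733 J
Friction removes W_f = μ_k mg d = (0.21)(0.23)(9.81)(2.5) = 1.185 J
Energy reaching the spring: E = 11.733 − 1.185 = 10.548 J
At max compression ½kx² = E ⇒ x = √(2E/k) = √(2 × 10.548/5000) = 0.06496 m

x = 0.065 m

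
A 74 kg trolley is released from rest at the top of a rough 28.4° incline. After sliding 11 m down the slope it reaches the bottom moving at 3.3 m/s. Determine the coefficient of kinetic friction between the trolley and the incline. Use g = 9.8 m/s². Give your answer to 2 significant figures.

The energy dissipated by friction is the PE lost minus the KE gained:
mgL sinθ = 3794.1 J; ½mv² = 402.93 J
W_f = 3794.1 − 402.93 = 3391 J
μ_k = W_f/(mg cosθ · L) = 3391/(637.9 × 11) = 0.4833

μ_k = 0.48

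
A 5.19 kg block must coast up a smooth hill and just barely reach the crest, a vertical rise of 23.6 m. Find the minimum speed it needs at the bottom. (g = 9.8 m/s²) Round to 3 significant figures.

At the top it is momentarily at rest, so all KE converts to PE: ½mv² = mgh
v = √(2gh) = √(2 × 9.8 × 23.6) = 21.51 m/s

v = 21.5 m/s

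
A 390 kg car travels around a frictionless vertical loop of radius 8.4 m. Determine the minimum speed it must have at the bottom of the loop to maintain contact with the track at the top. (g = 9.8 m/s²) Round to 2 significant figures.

At the top: mg = mv_top²/r ⇒ v_top² = gr = 82.32 m²/s²
Energy from bottom to top (height 2r): ½mv_bot² = ½mv_top² + mg(2r)
v_bot² = gr + 4gr = 5gr = 411.6
v_bot = √(5gr) = 20.29 m/s

v = 20 m/s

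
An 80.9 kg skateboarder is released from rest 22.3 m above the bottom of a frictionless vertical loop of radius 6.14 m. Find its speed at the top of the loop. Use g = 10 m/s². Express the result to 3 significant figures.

v = 14.2 m/s

Energy conservation: mgh = ½mv_top² + mg(2r)
v_top² = 2g(h − 2r) = 2(10)(22.3 − 12.28) = 200.4
v_top = 14.16 m/s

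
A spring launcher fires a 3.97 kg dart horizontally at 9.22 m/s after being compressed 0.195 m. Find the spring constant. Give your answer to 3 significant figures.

k = 8880 N/m

Spring PE at full compression equals KE at release: ½kx² = ½mv²
k = mv²/x² = (3.97)(9.22)²/(0.195)² = 8875 N/m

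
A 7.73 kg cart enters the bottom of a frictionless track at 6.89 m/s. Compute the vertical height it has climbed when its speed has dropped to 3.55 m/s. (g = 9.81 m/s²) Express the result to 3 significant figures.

Energy balance between the two points: ½mv₁² = ½mv₂² + mgh
h = (v₁² − v₂²)/(2g) = (6.89² − 3.55²)/(2 × 9.81) = 1.777 m

h = 1.78 m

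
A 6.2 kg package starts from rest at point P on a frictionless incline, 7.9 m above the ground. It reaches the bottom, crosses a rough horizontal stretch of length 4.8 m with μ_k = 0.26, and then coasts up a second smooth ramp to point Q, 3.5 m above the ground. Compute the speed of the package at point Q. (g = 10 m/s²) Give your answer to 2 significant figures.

Energy at P: mgh₁ = (6.2)(10)(7.9) = 489.80 J
Friction loss: W_f = μ_k mg d = 77.38 J
At Q: ½mv² + mgh₂ = mgh₁ − W_f
½mv² = 489.80 − 77.38 − 217.00 = 195.42 J
v = √(2 × 195.42/6.2) = 7.940 m/s

v = 7.9 m/s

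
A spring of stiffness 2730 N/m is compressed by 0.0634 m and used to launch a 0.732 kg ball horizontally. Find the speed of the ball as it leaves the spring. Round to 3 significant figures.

Spring PE converts entirely to kinetic energy: ½kx² = ½mv²
v = x√(k/m) = 0.0634 × √(2730/0.732) = 3.872 m/s

v = 3.87 m/s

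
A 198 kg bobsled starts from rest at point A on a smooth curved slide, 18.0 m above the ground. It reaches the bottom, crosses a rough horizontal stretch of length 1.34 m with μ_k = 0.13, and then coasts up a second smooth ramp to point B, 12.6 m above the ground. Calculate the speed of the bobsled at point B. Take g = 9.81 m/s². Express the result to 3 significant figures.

v = 10.1 m/s

Energy at A: mgh₁ = (198)(9.81)(18.0) = 34963 J
Friction loss: W_f = μ_k mg d = 338.4 J
At B: ½mv² + mgh₂ = mgh₁ − W_f
½mv² = 34963 − 338.4 − 24474 = 10150 J
v = √(2 × 10150/198) = 10.13 m/s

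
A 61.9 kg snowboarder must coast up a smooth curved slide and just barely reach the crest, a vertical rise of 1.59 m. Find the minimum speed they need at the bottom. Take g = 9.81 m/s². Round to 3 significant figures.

v = 5.59 m/s

At the top they are momentarily at rest, so all KE converts to PE: ½mv² = mgh
v = √(2gh) = √(2 × 9.81 × 1.59) = 5.585 m/s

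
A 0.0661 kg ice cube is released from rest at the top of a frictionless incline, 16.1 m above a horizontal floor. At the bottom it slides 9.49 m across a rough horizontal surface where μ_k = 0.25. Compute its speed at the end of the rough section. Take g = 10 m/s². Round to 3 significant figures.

v = 16.6 m/s

Energy at the top = energy at the end + work done against friction:
mgh = ½mv² + μ_k m g d
W_f = μ_k mg d = (0.25)(0.0661)(10)(9.49) = 1.568 J
½mv² = mgh − W_f = 10.642 − 1.568 = 9.0739 J
v = √(2 × 9.0739/0.0661) = 16.57 m/s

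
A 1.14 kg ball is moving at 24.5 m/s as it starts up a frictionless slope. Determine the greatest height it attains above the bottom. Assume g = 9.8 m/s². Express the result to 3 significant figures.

h = 30.6 m

Setting KE at the bottom equal to PE gained: ½mv² = mgh
h = v²/(2g) = 24.5²/(2 × 9.8) = 30.62 m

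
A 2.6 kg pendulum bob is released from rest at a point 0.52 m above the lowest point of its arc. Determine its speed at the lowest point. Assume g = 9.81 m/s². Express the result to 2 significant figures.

v = 3.2 m/s

By conservation of mechanical energy, mgh = ½mv²
The mass cancels from both sides.
v = √(2gh) = √(2 × 9.81 × 0.52) = √10.202 = 3.194 m/s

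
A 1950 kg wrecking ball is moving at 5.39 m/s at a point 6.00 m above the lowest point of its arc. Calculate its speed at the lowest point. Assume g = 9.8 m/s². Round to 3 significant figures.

Mechanical energy is conserved (no friction): ½mv₀² + mgh = ½mv²
The mass cancels from both sides.
v² = v₀² + 2gh = (5.39)² + 2(9.8)(6.00) = 146.65
v = √146.65 = 12.11 m/s

v = 12.1 m/s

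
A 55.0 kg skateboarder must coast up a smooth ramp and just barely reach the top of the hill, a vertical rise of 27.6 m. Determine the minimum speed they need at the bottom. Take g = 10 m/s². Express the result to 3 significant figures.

v = 23.5 m/s

At the top they are momentarily at rest, so all KE converts to PE: ½mv² = mgh
v = √(2gh) = √(2 × 10 × 27.6) = 23.49 m/s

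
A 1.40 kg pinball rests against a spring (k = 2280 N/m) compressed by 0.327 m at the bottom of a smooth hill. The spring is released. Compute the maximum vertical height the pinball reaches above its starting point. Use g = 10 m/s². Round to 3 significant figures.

At maximum height the pinball is at rest, so ½kx² = mgh
h = kx²/(2mg) = (2280)(0.327)²/(2 × 1.40 × 10) = 8.707 m

h = 8.71 m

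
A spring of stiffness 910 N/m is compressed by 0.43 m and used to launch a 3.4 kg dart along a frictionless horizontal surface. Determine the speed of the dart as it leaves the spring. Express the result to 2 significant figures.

Spring PE converts entirely to kinetic energy: ½kx² = ½mv²
v = x√(k/m) = 0.43 × √(910/3.4) = 7.035 m/s

v = 7.0 m/s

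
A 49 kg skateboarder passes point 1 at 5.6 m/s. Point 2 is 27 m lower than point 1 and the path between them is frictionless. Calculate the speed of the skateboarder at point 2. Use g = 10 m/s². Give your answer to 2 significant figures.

v = 24 m/s

Mechanical energy is conserved (no friction): ½mv₀² + mgh = ½mv²
v² = v₀² + 2gh = (5.6)² + 2(10)(27) = 571.36
v = √571.36 = 23.90 m/s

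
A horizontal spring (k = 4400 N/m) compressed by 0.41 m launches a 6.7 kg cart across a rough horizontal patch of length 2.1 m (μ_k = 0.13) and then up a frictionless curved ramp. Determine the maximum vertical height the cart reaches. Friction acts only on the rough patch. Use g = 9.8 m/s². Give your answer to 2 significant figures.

Spring energy: E₀ = ½kx² = ½(4400)(0.41)² = 369.82 J
Friction: W_f = μ_k mg d = (0.13)(6.7)(9.8)(2.1) = 17.93 J
Energy at base of ramp: E = 369.82 − 17.93 = 351.89 J
At max height all remaining energy is PE: mgh = E ⇒ h = E/(mg) = 351.89/(6.7 × 9.8) = 5.359 m

h = 5.4 m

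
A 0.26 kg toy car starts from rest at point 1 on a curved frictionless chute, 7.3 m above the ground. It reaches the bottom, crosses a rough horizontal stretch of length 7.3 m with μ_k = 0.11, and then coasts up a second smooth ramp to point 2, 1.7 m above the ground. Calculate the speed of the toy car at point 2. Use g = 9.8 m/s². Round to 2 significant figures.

v = 9.7 m/s

Energy at 1: mgh₁ = (0.26)(9.8)(7.3) = 18.600 J
Friction loss: W_f = μ_k mg d = 2.046 J
At 2: ½mv² + mgh₂ = mgh₁ − W_f
½mv² = 18.600 − 2.046 − 4.3316 = 12.223 J
v = √(2 × 12.223/0.26) = 9.696 m/s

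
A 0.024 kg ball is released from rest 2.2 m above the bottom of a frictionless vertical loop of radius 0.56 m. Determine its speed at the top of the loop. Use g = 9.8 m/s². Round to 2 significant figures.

Energy conservation: mgh = ½mv_top² + mg(2r)
v_top² = 2g(h − 2r) = 2(9.8)(2.2 − 1.120) = 21.17
v_top = 4.601 m/s

v = 4.6 m/s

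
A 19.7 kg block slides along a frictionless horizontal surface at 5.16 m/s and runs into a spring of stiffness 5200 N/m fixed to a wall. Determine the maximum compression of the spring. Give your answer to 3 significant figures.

x = 0.318 m

Conservation of energy between contact and max compression: ½mv² = ½kx²
x = v√(m/k) = 5.16 × √(19.7/5200) = 0.3176 m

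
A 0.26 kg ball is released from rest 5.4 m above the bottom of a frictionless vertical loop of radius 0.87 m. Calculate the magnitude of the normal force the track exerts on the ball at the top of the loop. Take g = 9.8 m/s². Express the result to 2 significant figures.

Energy from release to top (height 2r): mgh = ½mv_top² + mg(2r)
v_top² = 2g(h − 2r) = 2(9.8)(5.4 − 1.740) = 71.736 m²/s²
At the top, both N and weight point toward the centre: N + mg = mv_top²/r
N = m(v_top²/r − g) = 0.26(71.736/0.87 − 9.8) = 18.89 N

N = 19 N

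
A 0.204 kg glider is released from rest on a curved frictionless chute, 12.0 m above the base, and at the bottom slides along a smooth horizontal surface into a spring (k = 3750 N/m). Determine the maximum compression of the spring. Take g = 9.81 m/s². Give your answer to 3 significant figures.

Energy conservation (no friction) from release to max compression: mgh = ½kx²
x = √(2mgh/k) = √(2 × 0.204 × 9.81 × 12.0 / 3750) = 0.1132 m

x = 0.113 m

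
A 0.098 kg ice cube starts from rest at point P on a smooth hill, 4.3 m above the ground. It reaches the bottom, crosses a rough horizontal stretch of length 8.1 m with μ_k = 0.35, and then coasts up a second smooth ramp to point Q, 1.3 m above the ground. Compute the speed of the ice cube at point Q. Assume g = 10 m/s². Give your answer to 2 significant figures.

Energy at P: mgh₁ = (0.098)(10)(4.3) = 4.2140 J
Friction loss: W_f = μ_k mg d = 2.778 J
At Q: ½mv² + mgh₂ = mgh₁ − W_f
½mv² = 4.2140 − 2.778 − 1.2740 = 0.16170 J
v = √(2 × 0.16170/0.098) = 1.817 m/s

v = 1.8 m/s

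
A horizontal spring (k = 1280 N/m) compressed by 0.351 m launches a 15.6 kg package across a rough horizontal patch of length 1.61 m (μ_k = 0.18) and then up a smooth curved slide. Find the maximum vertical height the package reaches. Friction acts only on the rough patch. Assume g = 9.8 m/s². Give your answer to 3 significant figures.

h = 0.226 m

Spring energy: E₀ = ½kx² = ½(1280)(0.351)² = 78.849 J
Friction: W_f = μ_k mg d = (0.18)(15.6)(9.8)(1.61) = 44.30 J
Energy at base of ramp: E = 78.849 − 44.30 = 34.544 J
At max height all remaining energy is PE: mgh = E ⇒ h = E/(mg) = 34.544/(15.6 × 9.8) = 0.2260 m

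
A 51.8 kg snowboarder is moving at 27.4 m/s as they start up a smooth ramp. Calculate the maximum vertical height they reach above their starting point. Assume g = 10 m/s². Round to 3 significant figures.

Setting KE at the bottom equal to PE gained: ½mv² = mgh
h = v²/(2g) = 27.4²/(2 × 10) = 37.54 m

h = 37.5 m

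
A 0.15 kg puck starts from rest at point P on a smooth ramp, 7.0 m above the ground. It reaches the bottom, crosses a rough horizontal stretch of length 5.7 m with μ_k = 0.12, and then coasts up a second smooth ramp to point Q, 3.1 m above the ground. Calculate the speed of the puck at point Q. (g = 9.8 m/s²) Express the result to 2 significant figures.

Energy at P: mgh₁ = (0.15)(9.8)(7.0) = 10.290 J
Friction loss: W_f = μ_k mg d = 1.005 J
At Q: ½mv² + mgh₂ = mgh₁ − W_f
½mv² = 10.290 − 1.005 − 4.5570 = 4.7275 J
v = √(2 × 4.7275/0.15) = 7.939 m/s

v = 7.9 m/s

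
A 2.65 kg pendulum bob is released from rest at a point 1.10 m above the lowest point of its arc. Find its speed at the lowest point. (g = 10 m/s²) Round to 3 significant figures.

Mechanical energy is conserved (no friction): mgh = ½mv²
v = √(2gh) = √(2 × 10 × 1.10) = √22.000 = 4.690 m/s

v = 4.69 m/s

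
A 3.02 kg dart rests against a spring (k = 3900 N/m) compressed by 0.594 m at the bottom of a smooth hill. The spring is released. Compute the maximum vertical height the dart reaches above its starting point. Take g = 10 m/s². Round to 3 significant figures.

h = 22.8 m

Energy conservation from release to the highest point: ½kx² = mgh
h = kx²/(2mg) = (3900)(0.594)²/(2 × 3.02 × 10) = 22.78 m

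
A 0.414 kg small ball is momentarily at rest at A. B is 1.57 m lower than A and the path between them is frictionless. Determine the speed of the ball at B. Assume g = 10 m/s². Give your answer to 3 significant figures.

By conservation of mechanical energy, mgh = ½mv²
v = √(2gh) = √(2 × 10 × 1.57) = √31.400 = 5.604 m/s

v = 5.60 m/s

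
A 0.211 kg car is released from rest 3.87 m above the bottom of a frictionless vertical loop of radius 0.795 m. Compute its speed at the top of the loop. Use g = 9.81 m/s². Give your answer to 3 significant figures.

v = 6.69 m/s

Energy conservation: mgh = ½mv_top² + mg(2r)
v_top² = 2g(h − 2r) = 2(9.81)(3.87 − 1.590) = 44.73
v_top = 6.688 m/s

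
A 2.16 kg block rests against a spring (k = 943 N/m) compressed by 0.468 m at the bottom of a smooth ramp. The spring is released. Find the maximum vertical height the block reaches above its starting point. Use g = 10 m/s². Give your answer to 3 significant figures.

h = 4.78 m

At maximum height the block is at rest, so ½kx² = mgh
h = kx²/(2mg) = (943)(0.468)²/(2 × 2.16 × 10) = 4.781 m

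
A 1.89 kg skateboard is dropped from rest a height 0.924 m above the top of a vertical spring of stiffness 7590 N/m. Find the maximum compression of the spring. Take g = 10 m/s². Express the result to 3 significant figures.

Measuring PE from the top of the relaxed spring, at max compression the skateboard has dropped H + x with zero KE, so:
mg(H + x) = ½kx²
½(7590)x² − (1.89)(10)x − (1.89)(10)(0.924) = 0
3795x² − 18.90x − 17.46 = 0
x = [18.90 + √(357.2 + 265097)]/(2 × 3795) = 0.07037 m

x = 0.0704 m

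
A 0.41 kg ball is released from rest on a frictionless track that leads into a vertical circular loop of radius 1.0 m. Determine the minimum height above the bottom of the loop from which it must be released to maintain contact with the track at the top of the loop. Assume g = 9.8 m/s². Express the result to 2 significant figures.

h = 2.5 m

At the top, for minimum speed gravity alone supplies the centripetal force: mg = mv_top²/r ⇒ v_top² = gr = 9.800 m²/s²
Energy conservation from release height h to the top (height 2r): mgh = ½mv_top² + mg(2r)
h = v_top²/(2g) + 2r = r/2 + 2r = 5r/2 = 2.500 m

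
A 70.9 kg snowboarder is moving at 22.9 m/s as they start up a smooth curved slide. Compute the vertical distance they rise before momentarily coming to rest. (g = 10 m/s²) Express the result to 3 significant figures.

h = 26.2 m

By energy conservation, ½mv² = mgh
h = v²/(2g) = 22.9²/(2 × 10) = 26.22 m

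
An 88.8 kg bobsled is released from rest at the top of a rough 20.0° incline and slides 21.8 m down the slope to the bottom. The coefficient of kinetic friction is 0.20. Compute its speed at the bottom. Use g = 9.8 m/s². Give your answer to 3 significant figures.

v = 8.11 m/s

Taking the bottom as reference, mgh = ½mv² + μ_k N L with h = L sinθ, N = mg cosθ:
mgh = mgL sinθ = (88.8)(9.8)(21.8)sin20.0° = 6488.5 J
W_f = μ_k mg cosθ · L = (0.20)(88.8)(9.8)cos20.0°·21.8 = 3565 J
½mv² = 6488.5 − 3565 = 2923.1 J
v = √(2 × 2923.1/88.8) = 8.114 m/s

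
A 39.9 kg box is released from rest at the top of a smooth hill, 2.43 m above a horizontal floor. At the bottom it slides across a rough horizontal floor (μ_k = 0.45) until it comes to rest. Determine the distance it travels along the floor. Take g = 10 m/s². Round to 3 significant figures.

d = 5.40 m

Applying the work–energy principle:
At rest all PE has been dissipated by friction: mgh = μ_k m g d
d = h/μ_k = 2.43/0.45 = 5.400 m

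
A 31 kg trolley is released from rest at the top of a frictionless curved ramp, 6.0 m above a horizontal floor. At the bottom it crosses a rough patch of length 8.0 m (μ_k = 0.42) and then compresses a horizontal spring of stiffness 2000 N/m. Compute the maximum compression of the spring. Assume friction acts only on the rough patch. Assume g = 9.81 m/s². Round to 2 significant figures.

Initial energy: E₁ = mgh = (31)(9.81)(6.0) = 1824.7 J
Friction removes W_f = μ_k mg d = (0.42)(31)(9.81)(8.0) = 1022 J
Energy reaching the spring: E = 1824.7 − 1022 = 802.85 J
At max compression ½kx² = E ⇒ x = √(2E/k) = √(2 × 802.85/2000) = 0.8960 m

x = 0.90 m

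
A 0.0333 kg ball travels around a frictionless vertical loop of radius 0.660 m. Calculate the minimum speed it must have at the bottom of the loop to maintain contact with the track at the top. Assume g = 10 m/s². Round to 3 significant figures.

At the top: mg = mv_top²/r ⇒ v_top² = gr = 6.600 m²/s²
Energy from bottom to top (height 2r): ½mv_bot² = ½mv_top² + mg(2r)
v_bot² = gr + 4gr = 5gr = 33.00
v_bot = √(5gr) = 5.745 m/s

v = 5.74 m/s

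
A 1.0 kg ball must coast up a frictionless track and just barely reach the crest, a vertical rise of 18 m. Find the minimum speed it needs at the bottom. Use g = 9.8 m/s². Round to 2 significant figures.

At the top it is momentarily at rest, so all KE converts to PE: ½mv² = mgh
v = √(2gh) = √(2 × 9.8 × 18) = 18.78 m/s

v = 19 m/s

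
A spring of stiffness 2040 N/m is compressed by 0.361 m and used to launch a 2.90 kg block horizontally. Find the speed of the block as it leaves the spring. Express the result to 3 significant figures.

Conservation of energy: ½kx² = ½mv²
v = x√(k/m) = 0.361 × √(2040/2.90) = 9.575 m/s

v = 9.57 m/s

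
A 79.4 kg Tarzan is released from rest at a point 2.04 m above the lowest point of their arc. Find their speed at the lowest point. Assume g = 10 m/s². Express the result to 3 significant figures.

Energy conservation between the two points: mgh = ½mv²
v = √(2gh) = √(2 × 10 × 2.04) = √40.800 = 6.387 m/s

v = 6.39 m/s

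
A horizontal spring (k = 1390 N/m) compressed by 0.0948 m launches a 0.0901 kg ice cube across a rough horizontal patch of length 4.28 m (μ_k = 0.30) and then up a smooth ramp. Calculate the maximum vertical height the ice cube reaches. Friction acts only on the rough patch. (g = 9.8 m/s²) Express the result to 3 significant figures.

Spring energy: E₀ = ½kx² = ½(1390)(0.0948)² = 6.2460 J
Friction: W_f = μ_k mg d = (0.30)(0.0901)(9.8)(4.28) = 1.134 J
Energy at base of ramp: E = 6.2460 − 1.134 = 5.1122 J
At max height all remaining energy is PE: mgh = E ⇒ h = E/(mg) = 5.1122/(0.0901 × 9.8) = 5.790 m

h = 5.79 m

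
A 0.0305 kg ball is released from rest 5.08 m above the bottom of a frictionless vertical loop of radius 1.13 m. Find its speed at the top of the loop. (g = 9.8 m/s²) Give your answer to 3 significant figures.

Energy conservation: mgh = ½mv_top² + mg(2r)
v_top² = 2g(h − 2r) = 2(9.8)(5.08 − 2.260) = 55.27
v_top = 7.435 m/s

v = 7.43 m/s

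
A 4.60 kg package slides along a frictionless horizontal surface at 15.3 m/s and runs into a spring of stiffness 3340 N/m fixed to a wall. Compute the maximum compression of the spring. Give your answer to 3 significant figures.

x = 0.568 m

At max compression the package is momentarily at rest: ½mv² = ½kx²
x = v√(m/k) = 15.3 × √(4.60/3340) = 0.5678 m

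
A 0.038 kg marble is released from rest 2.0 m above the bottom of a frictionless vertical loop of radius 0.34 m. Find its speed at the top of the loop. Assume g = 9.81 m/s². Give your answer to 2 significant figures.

Energy conservation: mgh = ½mv_top² + mg(2r)
v_top² = 2g(h − 2r) = 2(9.81)(2.0 − 0.6800) = 25.90
v_top = 5.089 m/s

v = 5.1 m/s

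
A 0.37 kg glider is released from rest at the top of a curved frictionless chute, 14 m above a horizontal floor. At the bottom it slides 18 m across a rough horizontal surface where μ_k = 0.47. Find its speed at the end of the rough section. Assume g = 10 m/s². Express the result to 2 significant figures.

Applying the work–energy principle:
mgh = ½mv² + μ_k m g d
W_f = μ_k mg d = (0.47)(0.37)(10)(18) = 31.30 J
½mv² = mgh − W_f = 51.800 − 31.30 = 20.498 J
v = √(2 × 20.498/0.37) = 10.53 m/s

v = 11 m/s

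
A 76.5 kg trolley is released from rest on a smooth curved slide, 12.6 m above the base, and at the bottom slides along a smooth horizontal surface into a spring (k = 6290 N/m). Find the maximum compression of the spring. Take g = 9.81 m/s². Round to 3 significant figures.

x = 1.73 m

Gravitational PE at the top equals spring PE at max compression: mgh = ½kx²
x = √(2mgh/k) = √(2 × 76.5 × 9.81 × 12.6 / 6290) = 1.734 m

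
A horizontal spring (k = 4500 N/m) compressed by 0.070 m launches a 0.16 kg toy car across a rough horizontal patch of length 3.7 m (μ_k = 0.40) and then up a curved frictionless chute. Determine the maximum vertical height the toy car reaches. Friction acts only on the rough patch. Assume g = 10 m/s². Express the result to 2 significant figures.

h = 5.4 m

Spring energy: E₀ = ½kx² = ½(4500)(0.070)² = 11.025 J
Friction: W_f = μ_k mg d = (0.40)(0.16)(10)(3.7) = 2.368 J
Energy at base of ramp: E = 11.025 − 2.368 = 8.6570 J
At max height all remaining energy is PE: mgh = E ⇒ h = E/(mg) = 8.6570/(0.16 × 10) = 5.411 m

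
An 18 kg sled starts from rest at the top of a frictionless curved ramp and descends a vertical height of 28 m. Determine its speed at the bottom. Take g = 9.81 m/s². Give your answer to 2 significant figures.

v = 23 m/s

Energy conservation between the two points: mgh = ½mv²
v = √(2gh) = √(2 × 9.81 × 28) = √549.36 = 23.44 m/s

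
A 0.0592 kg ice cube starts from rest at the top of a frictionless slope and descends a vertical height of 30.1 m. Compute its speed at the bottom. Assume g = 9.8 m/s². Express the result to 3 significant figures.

By conservation of mechanical energy, mgh = ½mv²
v = √(2gh) = √(2 × 9.8 × 30.1) = √589.96 = 24.29 m/s

v = 24.3 m/s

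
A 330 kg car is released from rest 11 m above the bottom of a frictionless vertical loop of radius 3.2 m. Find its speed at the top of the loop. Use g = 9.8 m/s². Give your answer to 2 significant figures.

v = 9.5 m/s

Energy conservation: mgh = ½mv_top² + mg(2r)
v_top² = 2g(h − 2r) = 2(9.8)(11 − 6.400) = 90.16
v_top = 9.495 m/s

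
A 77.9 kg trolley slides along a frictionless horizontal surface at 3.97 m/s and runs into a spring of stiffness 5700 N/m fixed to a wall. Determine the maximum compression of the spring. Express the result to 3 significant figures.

All KE is stored as spring PE at maximum compression: ½mv² = ½kx²
x = v√(m/k) = 3.97 × √(77.9/5700) = 0.4641 m

x = 0.464 m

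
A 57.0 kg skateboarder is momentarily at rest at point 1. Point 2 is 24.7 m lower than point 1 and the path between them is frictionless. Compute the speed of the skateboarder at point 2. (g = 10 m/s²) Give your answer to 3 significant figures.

v = 22.2 m/s

Energy conservation between the two points: mgh = ½mv²
v = √(2gh) = √(2 × 10 × 24.7) = √494.00 = 22.23 m/s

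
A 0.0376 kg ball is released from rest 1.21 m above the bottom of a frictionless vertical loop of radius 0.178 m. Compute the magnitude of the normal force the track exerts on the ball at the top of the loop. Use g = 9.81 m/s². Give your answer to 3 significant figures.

N = 3.17 N

Energy from release to top (height 2r): mgh = ½mv_top² + mg(2r)
v_top² = 2g(h − 2r) = 2(9.81)(1.21 − 0.3560) = 16.755 m²/s²
At the top, both N and weight point toward the centre: N + mg = mv_top²/r
N = m(v_top²/r − g) = 0.0376(16.755/0.178 − 9.81) = 3.171 N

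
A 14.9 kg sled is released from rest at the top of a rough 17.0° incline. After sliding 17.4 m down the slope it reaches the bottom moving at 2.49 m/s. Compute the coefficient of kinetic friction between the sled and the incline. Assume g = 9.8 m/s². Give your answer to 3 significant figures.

mgh = ½mv² + μ_k (mg cosθ) L, with h = L sinθ
mgL sinθ = 742.84 J; ½mv² = 46.191 J
W_f = 742.84 − 46.191 = 696.7 J
μ_k = W_f/(mg cosθ · L) = 696.7/(139.6 × 17.4) = 0.2867

μ_k = 0.287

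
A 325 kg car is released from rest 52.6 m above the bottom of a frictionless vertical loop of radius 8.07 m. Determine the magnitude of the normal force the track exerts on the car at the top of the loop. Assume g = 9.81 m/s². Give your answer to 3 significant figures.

Energy from release to top (height 2r): mgh = ½mv_top² + mg(2r)
v_top² = 2g(h − 2r) = 2(9.81)(52.6 − 16.14) = 715.35 m²/s²
At the top, both N and weight point toward the centre: N + mg = mv_top²/r
N = m(v_top²/r − g) = 325(715.35/8.07 − 9.81) = 25621 N

N = 25600 N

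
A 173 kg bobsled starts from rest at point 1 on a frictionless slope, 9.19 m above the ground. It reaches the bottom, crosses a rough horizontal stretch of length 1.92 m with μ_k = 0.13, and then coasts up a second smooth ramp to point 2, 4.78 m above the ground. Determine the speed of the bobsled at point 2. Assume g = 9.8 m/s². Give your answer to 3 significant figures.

Energy at 1: mgh₁ = (173)(9.8)(9.19) = 15581 J
Friction loss: W_f = μ_k mg d = 423.2 J
At 2: ½mv² + mgh₂ = mgh₁ − W_f
½mv² = 15581 − 423.2 − 8104.0 = 7053.5 J
v = √(2 × 7053.5/173) = 9.030 m/s

v = 9.03 m/s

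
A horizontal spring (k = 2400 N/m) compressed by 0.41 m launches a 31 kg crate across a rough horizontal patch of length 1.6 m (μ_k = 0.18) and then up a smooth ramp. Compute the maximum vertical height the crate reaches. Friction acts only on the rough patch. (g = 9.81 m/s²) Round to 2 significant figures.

h = 0.38 m

Spring energy: E₀ = ½kx² = ½(2400)(0.41)² = 201.72 J
Friction: W_f = μ_k mg d = (0.18)(31)(9.81)(1.6) = 87.58 J
Energy at base of ramp: E = 201.72 − 87.58 = 114.14 J
At max height all remaining energy is PE: mgh = E ⇒ h = E/(mg) = 114.14/(31 × 9.81) = 0.3753 m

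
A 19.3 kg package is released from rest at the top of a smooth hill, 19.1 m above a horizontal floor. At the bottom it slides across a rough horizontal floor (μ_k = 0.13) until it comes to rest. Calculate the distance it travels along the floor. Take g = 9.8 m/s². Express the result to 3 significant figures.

d = 147 m

Applying the work–energy principle:
At rest all PE has been dissipated by friction: mgh = μ_k m g d
d = h/μ_k = 19.1/0.13 = 146.9 m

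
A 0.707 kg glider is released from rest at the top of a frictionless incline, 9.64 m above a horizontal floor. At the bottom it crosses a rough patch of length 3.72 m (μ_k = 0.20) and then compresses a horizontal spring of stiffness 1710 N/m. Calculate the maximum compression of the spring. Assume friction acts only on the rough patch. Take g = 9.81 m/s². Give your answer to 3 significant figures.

x = 0.269 m

Initial energy: E₁ = mgh = (0.707)(9.81)(9.64) = 66.860 J
Friction removes W_f = μ_k mg d = (0.20)(0.707)(9.81)(3.72) = 5.160 J
Energy reaching the spring: E = 66.860 − 5.160 = 61.700 J
At max compression ½kx² = E ⇒ x = √(2E/k) = √(2 × 61.700/1710) = 0.2686 m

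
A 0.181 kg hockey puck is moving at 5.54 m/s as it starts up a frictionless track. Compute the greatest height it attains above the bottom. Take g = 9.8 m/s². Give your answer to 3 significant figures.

Setting KE at the bottom equal to PE gained: ½mv² = mgh
h = v²/(2g) = 5.54²/(2 × 9.8) = 1.566 m

h = 1.57 m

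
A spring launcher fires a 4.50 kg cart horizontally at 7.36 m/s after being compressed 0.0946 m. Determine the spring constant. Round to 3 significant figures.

k = 27200 N/m

Energy stored in the spring equals the launch KE: ½kx² = ½mv²
k = mv²/x² = (4.50)(7.36)²/(0.0946)² = 27239 N/m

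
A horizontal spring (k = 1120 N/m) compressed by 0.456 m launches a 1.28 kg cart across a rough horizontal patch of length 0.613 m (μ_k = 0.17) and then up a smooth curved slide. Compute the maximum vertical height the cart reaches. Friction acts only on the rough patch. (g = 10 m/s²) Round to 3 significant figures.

Spring energy: E₀ = ½kx² = ½(1120)(0.456)² = 116.44 J
Friction: W_f = μ_k mg d = (0.17)(1.28)(10)(0.613) = 1.334 J
Energy at base of ramp: E = 116.44 − 1.334 = 115.11 J
At max height all remaining energy is PE: mgh = E ⇒ h = E/(mg) = 115.11/(1.28 × 10) = 8.993 m

h = 8.99 m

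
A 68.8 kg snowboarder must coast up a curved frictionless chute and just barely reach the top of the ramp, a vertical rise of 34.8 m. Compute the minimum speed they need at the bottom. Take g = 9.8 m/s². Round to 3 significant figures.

At the top they are momentarily at rest, so all KE converts to PE: ½mv² = mgh
v = √(2gh) = √(2 × 9.8 × 34.8) = 26.12 m/s

v = 26.1 m/s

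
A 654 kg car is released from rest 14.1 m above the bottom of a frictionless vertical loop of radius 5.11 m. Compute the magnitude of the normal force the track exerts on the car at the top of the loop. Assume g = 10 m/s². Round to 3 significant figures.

N = 3390 N

Energy from release to top (height 2r): mgh = ½mv_top² + mg(2r)
v_top² = 2g(h − 2r) = 2(10)(14.1 − 10.22) = 77.600 m²/s²
At the top, both N and weight point toward the centre: N + mg = mv_top²/r
N = m(v_top²/r − g) = 654(77.600/5.11 − 10) = 3392 N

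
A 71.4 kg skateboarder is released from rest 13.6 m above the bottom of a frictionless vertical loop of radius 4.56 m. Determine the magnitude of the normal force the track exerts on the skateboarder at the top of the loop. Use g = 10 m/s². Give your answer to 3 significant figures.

N = 689 N

Energy from release to top (height 2r): mgh = ½mv_top² + mg(2r)
v_top² = 2g(h − 2r) = 2(10)(13.6 − 9.120) = 89.600 m²/s²
At the top, both N and weight point toward the centre: N + mg = mv_top²/r
N = m(v_top²/r − g) = 71.4(89.600/4.56 − 10) = 688.9 N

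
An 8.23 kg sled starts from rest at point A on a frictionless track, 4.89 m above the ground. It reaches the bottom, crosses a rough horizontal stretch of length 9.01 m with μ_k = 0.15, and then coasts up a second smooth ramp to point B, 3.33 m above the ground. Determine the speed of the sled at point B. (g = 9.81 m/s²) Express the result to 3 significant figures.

Energy at A: mgh₁ = (8.23)(9.81)(4.89) = 394.80 J
Friction loss: W_f = μ_k mg d = 109.1 J
At B: ½mv² + mgh₂ = mgh₁ − W_f
½mv² = 394.80 − 109.1 − 268.85 = 16.834 J
v = √(2 × 16.834/8.23) = 2.023 m/s

v = 2.02 m/s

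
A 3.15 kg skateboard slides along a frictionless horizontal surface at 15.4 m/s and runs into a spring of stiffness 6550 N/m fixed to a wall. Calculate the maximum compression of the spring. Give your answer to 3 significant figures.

x = 0.338 m

At max compression the skateboard is momentarily at rest: ½mv² = ½kx²
x = v√(m/k) = 15.4 × √(3.15/6550) = 0.3377 m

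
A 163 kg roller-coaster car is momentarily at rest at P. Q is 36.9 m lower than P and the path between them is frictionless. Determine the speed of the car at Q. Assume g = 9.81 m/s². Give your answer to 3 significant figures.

Mechanical energy is conserved (no friction): mgh = ½mv²
The mass cancels from both sides.
v = √(2gh) = √(2 × 9.81 × 36.9) = √723.98 = 26.91 m/s

v = 26.9 m/s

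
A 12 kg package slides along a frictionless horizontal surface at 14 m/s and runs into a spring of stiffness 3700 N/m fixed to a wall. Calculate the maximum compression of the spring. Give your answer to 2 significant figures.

x = 0.80 m

All KE is stored as spring PE at maximum compression: ½mv² = ½kx²
x = v√(m/k) = 14 × √(12/3700) = 0.7973 m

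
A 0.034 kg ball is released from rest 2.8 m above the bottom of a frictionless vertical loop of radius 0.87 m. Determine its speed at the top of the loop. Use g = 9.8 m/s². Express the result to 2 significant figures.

Energy conservation: mgh = ½mv_top² + mg(2r)
v_top² = 2g(h − 2r) = 2(9.8)(2.8 − 1.740) = 20.78
v_top = 4.558 m/s

v = 4.6 m/s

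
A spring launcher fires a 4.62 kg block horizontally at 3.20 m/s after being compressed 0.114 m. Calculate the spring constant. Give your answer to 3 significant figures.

½kx² = ½mv²
k = mv²/x² = (4.62)(3.20)²/(0.114)² = 3640 N/m

k = 3640 N/m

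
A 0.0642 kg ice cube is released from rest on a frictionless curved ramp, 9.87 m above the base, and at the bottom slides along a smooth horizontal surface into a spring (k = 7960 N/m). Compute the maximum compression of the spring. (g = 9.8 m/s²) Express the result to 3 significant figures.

x = 0.0395 m

Energy conservation (no friction) from release to max compression: mgh = ½kx²
x = √(2mgh/k) = √(2 × 0.0642 × 9.8 × 9.87 / 7960) = 0.03950 m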